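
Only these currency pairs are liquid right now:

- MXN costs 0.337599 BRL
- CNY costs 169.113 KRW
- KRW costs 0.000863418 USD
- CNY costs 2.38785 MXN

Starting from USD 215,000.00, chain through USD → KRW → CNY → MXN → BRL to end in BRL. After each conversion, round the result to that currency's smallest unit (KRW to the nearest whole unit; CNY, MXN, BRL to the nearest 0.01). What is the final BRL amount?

BRL 1,186,994.10

USD 215,000.00 ÷ 0.000863418 = KRW 249,010,329
KRW 249,010,329 ÷ 169.113 = CNY 1,472,449.36
CNY 1,472,449.36 × 2.38785 = MXN 3,515,988.20
MXN 3,515,988.20 × 0.337599 = BRL 1,186,994.10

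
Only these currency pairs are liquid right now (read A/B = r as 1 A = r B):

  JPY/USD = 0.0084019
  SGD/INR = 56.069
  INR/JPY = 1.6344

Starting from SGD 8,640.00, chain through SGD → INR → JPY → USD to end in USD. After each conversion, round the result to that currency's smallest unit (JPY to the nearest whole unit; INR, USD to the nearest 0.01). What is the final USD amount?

SGD 8,640.00 × 56.069 = INR 484,436.16
INR 484,436.16 × 1.6344 = JPY 791,762
JPY 791,762 × 0.0084019 = USD 6,652.31

USD 6,652.31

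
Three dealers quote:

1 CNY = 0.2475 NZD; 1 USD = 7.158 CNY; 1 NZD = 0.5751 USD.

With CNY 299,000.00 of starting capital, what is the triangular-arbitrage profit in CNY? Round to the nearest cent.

Profit: CNY 5,636.16

Profitable loop is CNY → NZD → USD → CNY:
CNY 299,000.00 × 0.2475 = NZD 74,002.50
NZD 74,002.50 × 0.5751 = USD 42,558.84
USD 42,558.84 × 7.158 = CNY 304,636.16
Profit = CNY 304,636.16 − CNY 299,000.00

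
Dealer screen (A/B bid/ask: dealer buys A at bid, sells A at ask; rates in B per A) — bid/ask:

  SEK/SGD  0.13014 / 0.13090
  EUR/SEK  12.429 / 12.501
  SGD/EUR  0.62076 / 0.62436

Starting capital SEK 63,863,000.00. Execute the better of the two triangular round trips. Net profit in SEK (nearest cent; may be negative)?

Best loop SEK → SGD → EUR → SEK:
SEK 63,863,000.00 × 0.13014 (sell SEK at bid) = SGD 8,311,130.82
SGD 8,311,130.82 × 0.62076 (sell SGD at bid) = EUR 5,159,217.57
EUR 5,159,217.57 × 12.429 (sell EUR at bid) = SEK 64,123,915.15

Net profit: SEK 260,915.15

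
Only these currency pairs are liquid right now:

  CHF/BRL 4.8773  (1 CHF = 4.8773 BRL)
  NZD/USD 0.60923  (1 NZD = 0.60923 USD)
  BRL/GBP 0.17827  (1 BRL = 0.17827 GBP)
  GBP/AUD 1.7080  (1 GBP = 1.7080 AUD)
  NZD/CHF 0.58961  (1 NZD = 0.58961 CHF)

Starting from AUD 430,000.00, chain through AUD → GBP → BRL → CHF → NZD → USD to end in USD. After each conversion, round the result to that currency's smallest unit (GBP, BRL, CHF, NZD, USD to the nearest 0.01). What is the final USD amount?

AUD 430,000.00 ÷ 1.7080 = GBP 251,756.44
GBP 251,756.44 ÷ 0.17827 = BRL 1,412,219.89
BRL 1,412,219.89 ÷ 4.8773 = CHF 289,549.52
CHF 289,549.52 ÷ 0.58961 = NZD 491,086.51
NZD 491,086.51 × 0.60923 = USD 299,184.63

USD 299,184.63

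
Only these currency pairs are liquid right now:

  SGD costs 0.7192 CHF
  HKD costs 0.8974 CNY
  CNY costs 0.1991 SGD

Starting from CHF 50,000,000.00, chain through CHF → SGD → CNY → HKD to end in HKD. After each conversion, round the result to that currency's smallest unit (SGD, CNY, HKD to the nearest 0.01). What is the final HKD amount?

HKD 389,101,585.45

CHF 50,000,000.00 ÷ 0.7192 = SGD 69,521,690.77
SGD 69,521,690.77 ÷ 0.1991 = CNY 349,179,762.78
CNY 349,179,762.78 ÷ 0.8974 = HKD 389,101,585.45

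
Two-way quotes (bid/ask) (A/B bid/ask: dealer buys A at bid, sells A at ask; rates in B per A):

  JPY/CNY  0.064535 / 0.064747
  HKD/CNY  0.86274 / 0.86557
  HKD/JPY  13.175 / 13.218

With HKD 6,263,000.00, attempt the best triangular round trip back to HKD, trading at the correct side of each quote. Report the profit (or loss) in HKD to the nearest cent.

Best loop HKD → CNY → JPY → HKD:
HKD 6,263,000.00 × 0.86274 (sell HKD at bid) = CNY 5,403,340.62
CNY 5,403,340.62 ÷ 0.064747 (buy JPY at ask) = JPY 83,453,143
JPY 83,453,143 ÷ 13.218 (buy HKD at ask) = HKD 6,313,598.32

Net profit: HKD 50,598.32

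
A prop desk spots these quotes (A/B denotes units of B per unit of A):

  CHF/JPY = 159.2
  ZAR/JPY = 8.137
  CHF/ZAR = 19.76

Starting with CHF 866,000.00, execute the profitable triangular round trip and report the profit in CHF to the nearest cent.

Profitable loop is CHF → ZAR → JPY → CHF:
CHF 866,000.00 × 19.76 = ZAR 17,112,160.00
ZAR 17,112,160.00 × 8.137 = JPY 139,241,646
JPY 139,241,646 ÷ 159.2 = CHF 874,633.45
Profit = CHF 874,633.45 − CHF 866,000.00

Profit: CHF 8,633.45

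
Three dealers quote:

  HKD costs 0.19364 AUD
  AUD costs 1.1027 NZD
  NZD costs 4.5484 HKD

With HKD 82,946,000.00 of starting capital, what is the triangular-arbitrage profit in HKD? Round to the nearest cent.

Profit: HKD 2,459,206.67

Profitable loop is HKD → NZD → AUD → HKD:
HKD 82,946,000.00 ÷ 4.5484 = NZD 18,236,302.88
NZD 18,236,302.88 ÷ 1.1027 = AUD 16,537,864.22
AUD 16,537,864.22 ÷ 0.19364 = HKD 85,405,206.67
Profit = HKD 85,405,206.67 − HKD 82,946,000.00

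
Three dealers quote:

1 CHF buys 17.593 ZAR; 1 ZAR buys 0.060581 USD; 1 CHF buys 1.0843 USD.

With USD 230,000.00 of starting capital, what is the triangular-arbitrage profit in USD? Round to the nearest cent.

Profitable loop is USD → ZAR → CHF → USD:
USD 230,000.00 ÷ 0.060581 = ZAR 3,796,569.88
ZAR 3,796,569.88 ÷ 17.593 = CHF 215,800.03
CHF 215,800.03 × 1.0843 = USD 233,991.97
Profit = USD 233,991.97 − USD 230,000.00

Profit: USD 3,991.97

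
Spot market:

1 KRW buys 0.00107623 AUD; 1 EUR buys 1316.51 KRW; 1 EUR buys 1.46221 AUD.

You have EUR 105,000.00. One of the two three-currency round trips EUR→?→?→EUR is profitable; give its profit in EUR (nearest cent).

Profit: EUR 3,360.20

Profitable loop is EUR → AUD → KRW → EUR:
EUR 105,000.00 × 1.46221 = AUD 153,532.05
AUD 153,532.05 ÷ 0.00107623 = KRW 142,657,285
KRW 142,657,285 ÷ 1316.51 = EUR 108,360.20
Profit = EUR 108,360.20 − EUR 105,000.00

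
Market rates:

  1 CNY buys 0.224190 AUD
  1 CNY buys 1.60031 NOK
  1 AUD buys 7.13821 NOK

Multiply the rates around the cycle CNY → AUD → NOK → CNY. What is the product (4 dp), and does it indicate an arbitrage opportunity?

1.0000 (no arbitrage)

Around CNY → AUD → NOK → CNY: 1 × 0.224190 × 7.13821 ÷ 1.60031 = 1.000003
Product ≈ 1 (deviation 0.000%, within rounding noise).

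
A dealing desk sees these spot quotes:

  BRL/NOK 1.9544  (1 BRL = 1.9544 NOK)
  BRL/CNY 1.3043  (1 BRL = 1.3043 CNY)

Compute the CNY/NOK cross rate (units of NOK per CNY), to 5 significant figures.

1 CNY ÷ 1.3043 = 0.766695 BRL
0.766695 BRL × 1.9544 = 1.49843 NOK

CNY/NOK = 1.4984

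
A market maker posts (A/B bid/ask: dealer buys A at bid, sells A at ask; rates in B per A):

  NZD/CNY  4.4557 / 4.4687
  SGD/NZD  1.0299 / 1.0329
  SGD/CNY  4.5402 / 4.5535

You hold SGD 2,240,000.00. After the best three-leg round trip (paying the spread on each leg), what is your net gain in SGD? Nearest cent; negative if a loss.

Best loop SGD → NZD → CNY → SGD:
SGD 2,240,000.00 × 1.0299 (sell SGD at bid) = NZD 2,306,976.00
NZD 2,306,976.00 × 4.4557 (sell NZD at bid) = CNY 10,279,192.96
CNY 10,279,192.96 ÷ 4.5535 (buy SGD at ask) = SGD 2,257,426.81

Net profit: SGD 17,426.81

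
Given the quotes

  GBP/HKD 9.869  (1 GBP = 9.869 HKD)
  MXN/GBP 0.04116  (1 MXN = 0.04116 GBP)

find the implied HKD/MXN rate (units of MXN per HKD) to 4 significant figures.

HKD/MXN = 2.462

1 HKD ÷ 9.869 = 0.101327 GBP
0.101327 GBP ÷ 0.04116 = 2.46179 MXN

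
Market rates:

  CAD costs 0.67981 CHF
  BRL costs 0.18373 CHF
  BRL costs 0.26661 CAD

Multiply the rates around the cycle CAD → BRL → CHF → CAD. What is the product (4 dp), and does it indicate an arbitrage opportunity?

1.0137 (arbitrage exists)

Around CAD → BRL → CHF → CAD: 1 ÷ 0.26661 × 0.18373 ÷ 0.67981 = 1.013716
Product > 1; profitable direction is CAD → BRL → CHF → CAD.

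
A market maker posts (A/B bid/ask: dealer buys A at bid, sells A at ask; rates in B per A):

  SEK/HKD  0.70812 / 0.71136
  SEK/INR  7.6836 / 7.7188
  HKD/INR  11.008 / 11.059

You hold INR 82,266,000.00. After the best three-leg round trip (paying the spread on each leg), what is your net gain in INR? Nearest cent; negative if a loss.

Net profit: INR 811,969.73

Best loop INR → SEK → HKD → INR:
INR 82,266,000.00 ÷ 7.7188 (buy SEK at ask) = SEK 10,657,874.28
SEK 10,657,874.28 × 0.70812 (sell SEK at bid) = HKD 7,547,053.94
HKD 7,547,053.94 × 11.008 (sell HKD at bid) = INR 83,077,969.73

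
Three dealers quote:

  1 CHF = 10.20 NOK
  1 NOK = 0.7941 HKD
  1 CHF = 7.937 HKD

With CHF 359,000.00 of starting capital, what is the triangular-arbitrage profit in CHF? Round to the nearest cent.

Profit: CHF 7,364.54

Profitable loop is CHF → NOK → HKD → CHF:
CHF 359,000.00 × 10.20 = NOK 3,661,800.00
NOK 3,661,800.00 × 0.7941 = HKD 2,907,835.38
HKD 2,907,835.38 ÷ 7.937 = CHF 366,364.54
Profit = CHF 366,364.54 − CHF 359,000.00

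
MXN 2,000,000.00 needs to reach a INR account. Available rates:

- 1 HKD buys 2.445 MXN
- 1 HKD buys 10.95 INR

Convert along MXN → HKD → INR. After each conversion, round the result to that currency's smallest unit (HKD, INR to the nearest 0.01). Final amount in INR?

INR 8,957,055.21

MXN 2,000,000.00 ÷ 2.445 = HKD 817,995.91
HKD 817,995.91 × 10.95 = INR 8,957,055.21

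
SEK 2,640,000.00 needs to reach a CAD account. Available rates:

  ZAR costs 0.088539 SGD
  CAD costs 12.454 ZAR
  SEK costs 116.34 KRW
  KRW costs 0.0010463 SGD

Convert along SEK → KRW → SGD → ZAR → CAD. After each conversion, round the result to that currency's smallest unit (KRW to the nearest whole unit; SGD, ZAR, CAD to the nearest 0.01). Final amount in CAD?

SEK 2,640,000.00 × 116.34 = KRW 307,137,600
KRW 307,137,600 × 0.0010463 = SGD 321,358.07
SGD 321,358.07 ÷ 0.088539 = ZAR 3,629,565.16
ZAR 3,629,565.16 ÷ 12.454 = CAD 291,437.70

CAD 291,437.70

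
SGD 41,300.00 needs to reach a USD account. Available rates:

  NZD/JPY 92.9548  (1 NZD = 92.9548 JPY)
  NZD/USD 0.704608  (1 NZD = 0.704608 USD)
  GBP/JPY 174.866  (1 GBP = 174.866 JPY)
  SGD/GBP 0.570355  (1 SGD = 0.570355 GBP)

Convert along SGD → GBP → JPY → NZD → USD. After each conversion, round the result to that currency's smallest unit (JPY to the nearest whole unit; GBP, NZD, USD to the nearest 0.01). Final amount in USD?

SGD 41,300.00 × 0.570355 = GBP 23,555.66
GBP 23,555.66 × 174.866 = JPY 4,119,084
JPY 4,119,084 ÷ 92.9548 = NZD 44,312.76
NZD 44,312.76 × 0.704608 = USD 31,223.13

USD 31,223.13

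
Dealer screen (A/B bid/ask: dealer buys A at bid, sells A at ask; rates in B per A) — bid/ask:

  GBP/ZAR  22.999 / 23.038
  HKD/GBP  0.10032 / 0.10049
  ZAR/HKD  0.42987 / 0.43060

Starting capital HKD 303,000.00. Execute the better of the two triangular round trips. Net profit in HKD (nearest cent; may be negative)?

Best loop HKD → ZAR → GBP → HKD:
HKD 303,000.00 ÷ 0.43060 (buy ZAR at ask) = ZAR 703,669.30
ZAR 703,669.30 ÷ 23.038 (buy GBP at ask) = GBP 30,543.85
GBP 30,543.85 ÷ 0.10049 (buy HKD at ask) = HKD 303,949.18

Net profit: HKD 949.18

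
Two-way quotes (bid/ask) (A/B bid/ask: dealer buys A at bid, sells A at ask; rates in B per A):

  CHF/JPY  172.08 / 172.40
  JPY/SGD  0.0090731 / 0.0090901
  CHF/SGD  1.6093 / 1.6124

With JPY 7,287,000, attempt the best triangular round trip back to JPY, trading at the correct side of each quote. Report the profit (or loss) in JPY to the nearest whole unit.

Best loop JPY → CHF → SGD → JPY:
JPY 7,287,000 ÷ 172.40 (buy CHF at ask) = CHF 42,267.98
CHF 42,267.98 × 1.6093 (sell CHF at bid) = SGD 68,021.86
SGD 68,021.86 ÷ 0.0090901 (buy JPY at ask) = JPY 7,483,071

Net profit: JPY 196,071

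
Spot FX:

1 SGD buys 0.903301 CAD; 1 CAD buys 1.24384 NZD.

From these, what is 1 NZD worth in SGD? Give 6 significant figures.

NZD/SGD = 0.890027

1 NZD ÷ 1.24384 = 0.803962 CAD
0.803962 CAD ÷ 0.903301 = 0.890027 SGD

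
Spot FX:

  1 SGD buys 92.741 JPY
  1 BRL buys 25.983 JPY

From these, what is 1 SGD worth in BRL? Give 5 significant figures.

1 SGD × 92.741 = 92.741 JPY
92.741 JPY ÷ 25.983 = 3.5693 BRL

SGD/BRL = 3.5693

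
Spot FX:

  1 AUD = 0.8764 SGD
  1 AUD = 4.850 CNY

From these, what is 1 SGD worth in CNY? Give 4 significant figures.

1 SGD ÷ 0.8764 = 1.14103 AUD
1.14103 AUD × 4.850 = 5.534 CNY

SGD/CNY = 5.534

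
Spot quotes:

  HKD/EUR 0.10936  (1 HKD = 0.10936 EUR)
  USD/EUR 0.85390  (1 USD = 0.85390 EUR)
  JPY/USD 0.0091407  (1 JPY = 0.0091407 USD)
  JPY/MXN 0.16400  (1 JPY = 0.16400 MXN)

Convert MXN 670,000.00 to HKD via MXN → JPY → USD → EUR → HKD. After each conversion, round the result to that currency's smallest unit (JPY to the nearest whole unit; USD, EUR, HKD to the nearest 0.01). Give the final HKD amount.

HKD 291,580.74

MXN 670,000.00 ÷ 0.16400 = JPY 4,085,366
JPY 4,085,366 × 0.0091407 = USD 37,343.10
USD 37,343.10 × 0.85390 = EUR 31,887.27
EUR 31,887.27 ÷ 0.10936 = HKD 291,580.74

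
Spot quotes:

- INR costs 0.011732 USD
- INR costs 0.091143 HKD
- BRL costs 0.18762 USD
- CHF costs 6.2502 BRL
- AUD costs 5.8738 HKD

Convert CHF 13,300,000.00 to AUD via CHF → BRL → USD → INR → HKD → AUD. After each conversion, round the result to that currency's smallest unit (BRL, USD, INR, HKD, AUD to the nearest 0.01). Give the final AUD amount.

AUD 20,627,984.54

CHF 13,300,000.00 × 6.2502 = BRL 83,127,660.00
BRL 83,127,660.00 × 0.18762 = USD 15,596,411.57
USD 15,596,411.57 ÷ 0.011732 = INR 1,329,390,689.57
INR 1,329,390,689.57 × 0.091143 = HKD 121,164,655.62
HKD 121,164,655.62 ÷ 5.8738 = AUD 20,627,984.54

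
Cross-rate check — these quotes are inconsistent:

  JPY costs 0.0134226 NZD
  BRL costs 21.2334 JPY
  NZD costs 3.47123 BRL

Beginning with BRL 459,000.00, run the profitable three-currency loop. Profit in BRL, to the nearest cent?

Profit: BRL 4,952.06

Profitable loop is BRL → NZD → JPY → BRL:
BRL 459,000.00 ÷ 3.47123 = NZD 132,229.79
NZD 132,229.79 ÷ 0.0134226 = JPY 9,851,280
JPY 9,851,280 ÷ 21.2334 = BRL 463,952.06
Profit = BRL 463,952.06 − BRL 459,000.00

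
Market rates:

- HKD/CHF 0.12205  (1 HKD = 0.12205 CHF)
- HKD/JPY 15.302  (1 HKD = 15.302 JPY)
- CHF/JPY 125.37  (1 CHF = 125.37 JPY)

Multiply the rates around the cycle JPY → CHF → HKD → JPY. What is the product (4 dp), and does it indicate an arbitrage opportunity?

Around JPY → CHF → HKD → JPY: 1 ÷ 125.37 ÷ 0.12205 × 15.302 = 1.000039
Product ≈ 1 (deviation 0.004%, within rounding noise).

1.0000 (no arbitrage)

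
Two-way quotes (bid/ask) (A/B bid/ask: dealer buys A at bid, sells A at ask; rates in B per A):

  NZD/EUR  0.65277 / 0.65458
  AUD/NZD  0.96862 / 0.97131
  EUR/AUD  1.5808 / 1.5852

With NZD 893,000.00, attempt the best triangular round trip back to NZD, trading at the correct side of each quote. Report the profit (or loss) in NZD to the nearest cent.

Best loop NZD → EUR → AUD → NZD:
NZD 893,000.00 × 0.65277 (sell NZD at bid) = EUR 582,923.61
EUR 582,923.61 × 1.5808 (sell EUR at bid) = AUD 921,485.64
AUD 921,485.64 × 0.96862 (sell AUD at bid) = NZD 892,569.42

Net result: NZD -430.58 (no profitable arbitrage after spreads)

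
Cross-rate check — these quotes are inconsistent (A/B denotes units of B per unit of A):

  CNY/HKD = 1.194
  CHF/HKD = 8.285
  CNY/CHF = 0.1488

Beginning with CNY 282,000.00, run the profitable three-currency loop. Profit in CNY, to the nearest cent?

Profitable loop is CNY → CHF → HKD → CNY:
CNY 282,000.00 × 0.1488 = CHF 41,961.60
CHF 41,961.60 × 8.285 = HKD 347,651.86
HKD 347,651.86 ÷ 1.194 = CNY 291,165.71
Profit = CNY 291,165.71 − CNY 282,000.00

Profit: CNY 9,165.71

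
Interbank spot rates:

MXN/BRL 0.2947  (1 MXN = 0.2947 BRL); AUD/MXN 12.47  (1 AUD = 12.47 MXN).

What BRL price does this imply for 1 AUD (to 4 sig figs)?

1 AUD × 12.47 = 12.47 MXN
12.47 MXN × 0.2947 = 3.67491 BRL

AUD/BRL = 3.675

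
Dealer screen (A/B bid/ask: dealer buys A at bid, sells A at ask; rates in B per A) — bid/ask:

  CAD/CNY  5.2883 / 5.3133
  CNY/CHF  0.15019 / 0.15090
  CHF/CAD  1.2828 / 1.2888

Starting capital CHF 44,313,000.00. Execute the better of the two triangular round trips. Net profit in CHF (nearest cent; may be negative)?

Best loop CHF → CAD → CNY → CHF:
CHF 44,313,000.00 × 1.2828 (sell CHF at bid) = CAD 56,844,716.40
CAD 56,844,716.40 × 5.2883 (sell CAD at bid) = CNY 300,611,913.74
CNY 300,611,913.74 × 0.15019 (sell CNY at bid) = CHF 45,148,903.32

Net profit: CHF 835,903.32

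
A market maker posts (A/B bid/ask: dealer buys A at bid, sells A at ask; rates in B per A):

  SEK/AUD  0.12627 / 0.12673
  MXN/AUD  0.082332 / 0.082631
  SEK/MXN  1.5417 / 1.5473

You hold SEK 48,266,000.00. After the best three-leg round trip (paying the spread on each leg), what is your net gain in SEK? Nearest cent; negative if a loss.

Net profit: SEK 76,645.33

Best loop SEK → MXN → AUD → SEK:
SEK 48,266,000.00 × 1.5417 (sell SEK at bid) = MXN 74,411,692.20
MXN 74,411,692.20 × 0.082332 (sell MXN at bid) = AUD 6,126,463.44
AUD 6,126,463.44 ÷ 0.12673 (buy SEK at ask) = SEK 48,342,645.33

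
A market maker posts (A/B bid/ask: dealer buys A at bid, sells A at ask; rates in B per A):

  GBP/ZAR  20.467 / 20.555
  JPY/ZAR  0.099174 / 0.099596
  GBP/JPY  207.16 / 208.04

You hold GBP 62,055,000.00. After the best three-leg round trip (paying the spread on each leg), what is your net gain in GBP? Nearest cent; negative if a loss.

Net result: GBP -30,534.38 (no profitable arbitrage after spreads)

Best loop GBP → JPY → ZAR → GBP:
GBP 62,055,000.00 × 207.16 (sell GBP at bid) = JPY 12,855,313,800
JPY 12,855,313,800 × 0.099174 (sell JPY at bid) = ZAR 1,274,912,890.80
ZAR 1,274,912,890.80 ÷ 20.555 (buy GBP at ask) = GBP 62,024,465.62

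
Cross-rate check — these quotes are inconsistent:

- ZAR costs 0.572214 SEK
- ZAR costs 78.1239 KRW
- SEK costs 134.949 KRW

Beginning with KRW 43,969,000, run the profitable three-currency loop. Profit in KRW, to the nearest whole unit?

Profit: KRW 514,849

Profitable loop is KRW → SEK → ZAR → KRW:
KRW 43,969,000 ÷ 134.949 = SEK 325,819.38
SEK 325,819.38 ÷ 0.572214 = ZAR 569,401.28
ZAR 569,401.28 × 78.1239 = KRW 44,483,849
Profit = KRW 44,483,849 − KRW 43,969,000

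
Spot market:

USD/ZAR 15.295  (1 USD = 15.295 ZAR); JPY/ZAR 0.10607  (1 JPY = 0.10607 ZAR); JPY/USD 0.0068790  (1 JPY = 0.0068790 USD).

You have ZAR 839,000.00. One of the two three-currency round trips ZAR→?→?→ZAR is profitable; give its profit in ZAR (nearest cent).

Profit: ZAR 6,823.48

Profitable loop is ZAR → USD → JPY → ZAR:
ZAR 839,000.00 ÷ 15.295 = USD 54,854.53
USD 54,854.53 ÷ 0.0068790 = JPY 7,974,201
JPY 7,974,201 × 0.10607 = ZAR 845,823.48
Profit = ZAR 845,823.48 − ZAR 839,000.00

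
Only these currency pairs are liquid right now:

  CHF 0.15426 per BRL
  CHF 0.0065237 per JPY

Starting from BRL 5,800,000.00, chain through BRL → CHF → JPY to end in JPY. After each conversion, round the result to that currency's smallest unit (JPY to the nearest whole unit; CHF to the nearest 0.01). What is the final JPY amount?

BRL 5,800,000.00 × 0.15426 = CHF 894,708.00
CHF 894,708.00 ÷ 0.0065237 = JPY 137,147,324

JPY 137,147,324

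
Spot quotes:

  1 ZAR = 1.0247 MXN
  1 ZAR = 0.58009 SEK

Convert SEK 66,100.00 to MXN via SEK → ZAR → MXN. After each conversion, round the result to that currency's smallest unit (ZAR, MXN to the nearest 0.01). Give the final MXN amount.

SEK 66,100.00 ÷ 0.58009 = ZAR 113,947.84
ZAR 113,947.84 × 1.0247 = MXN 116,762.35

MXN 116,762.35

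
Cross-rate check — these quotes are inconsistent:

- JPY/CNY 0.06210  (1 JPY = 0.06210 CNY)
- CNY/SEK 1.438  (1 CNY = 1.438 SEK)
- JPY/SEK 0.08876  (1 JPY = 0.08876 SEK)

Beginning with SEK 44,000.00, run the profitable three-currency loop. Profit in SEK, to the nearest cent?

Profit: SEK 267.59

Profitable loop is SEK → JPY → CNY → SEK:
SEK 44,000.00 ÷ 0.08876 = JPY 495,719
JPY 495,719 × 0.06210 = CNY 30,784.14
CNY 30,784.14 × 1.438 = SEK 44,267.59
Profit = SEK 44,267.59 − SEK 44,000.00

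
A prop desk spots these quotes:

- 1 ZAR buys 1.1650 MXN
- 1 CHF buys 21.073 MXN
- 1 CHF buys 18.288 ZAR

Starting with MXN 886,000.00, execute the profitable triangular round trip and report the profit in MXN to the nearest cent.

Profit: MXN 9,776.15

Profitable loop is MXN → CHF → ZAR → MXN:
MXN 886,000.00 ÷ 21.073 = CHF 42,044.32
CHF 42,044.32 × 18.288 = ZAR 768,906.56
ZAR 768,906.56 × 1.1650 = MXN 895,776.15
Profit = MXN 895,776.15 − MXN 886,000.00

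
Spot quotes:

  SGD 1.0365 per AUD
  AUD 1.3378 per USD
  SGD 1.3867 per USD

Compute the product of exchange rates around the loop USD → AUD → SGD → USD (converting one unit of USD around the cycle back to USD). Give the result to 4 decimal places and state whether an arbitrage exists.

0.9999 (no arbitrage)

Around USD → AUD → SGD → USD: 1 × 1.3378 × 1.0365 ÷ 1.3867 = 0.999949
Product ≈ 1 (deviation 0.005%, within rounding noise).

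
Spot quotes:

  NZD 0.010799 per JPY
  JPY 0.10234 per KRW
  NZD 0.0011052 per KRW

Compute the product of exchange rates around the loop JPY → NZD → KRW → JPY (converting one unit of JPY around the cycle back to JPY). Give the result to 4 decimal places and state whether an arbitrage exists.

Around JPY → NZD → KRW → JPY: 1 × 0.010799 ÷ 0.0011052 × 0.10234 = 0.999973
Product ≈ 1 (deviation 0.003%, within rounding noise).

1.0000 (no arbitrage)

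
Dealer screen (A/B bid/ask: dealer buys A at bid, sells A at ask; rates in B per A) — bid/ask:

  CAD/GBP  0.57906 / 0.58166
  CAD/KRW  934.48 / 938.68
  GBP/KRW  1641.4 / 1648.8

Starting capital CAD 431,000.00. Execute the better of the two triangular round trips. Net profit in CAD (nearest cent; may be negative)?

Best loop CAD → GBP → KRW → CAD:
CAD 431,000.00 × 0.57906 (sell CAD at bid) = GBP 249,574.86
GBP 249,574.86 × 1641.4 (sell GBP at bid) = KRW 409,652,175
KRW 409,652,175 ÷ 938.68 (buy CAD at ask) = CAD 436,413.02

Net profit: CAD 5,413.02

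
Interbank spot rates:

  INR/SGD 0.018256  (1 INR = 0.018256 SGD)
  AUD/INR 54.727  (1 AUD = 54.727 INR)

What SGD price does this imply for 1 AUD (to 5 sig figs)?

1 AUD × 54.727 = 54.727 INR
54.727 INR × 0.018256 = 0.999096 SGD

AUD/SGD = 0.99910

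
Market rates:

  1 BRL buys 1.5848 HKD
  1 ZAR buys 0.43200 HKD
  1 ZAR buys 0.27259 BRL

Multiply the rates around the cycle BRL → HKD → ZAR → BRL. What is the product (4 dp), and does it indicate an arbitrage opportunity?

1.0000 (no arbitrage)

Around BRL → HKD → ZAR → BRL: 1 × 1.5848 ÷ 0.43200 × 0.27259 = 1.000001
Product ≈ 1 (deviation 0.000%, within rounding noise).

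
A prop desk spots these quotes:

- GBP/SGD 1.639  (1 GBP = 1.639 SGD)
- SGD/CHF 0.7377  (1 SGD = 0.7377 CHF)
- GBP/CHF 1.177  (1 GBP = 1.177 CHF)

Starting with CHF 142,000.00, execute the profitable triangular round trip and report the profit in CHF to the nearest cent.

Profitable loop is CHF → GBP → SGD → CHF:
CHF 142,000.00 ÷ 1.177 = GBP 120,645.71
GBP 120,645.71 × 1.639 = SGD 197,738.32
SGD 197,738.32 × 0.7377 = CHF 145,871.56
Profit = CHF 145,871.56 − CHF 142,000.00

Profit: CHF 3,871.56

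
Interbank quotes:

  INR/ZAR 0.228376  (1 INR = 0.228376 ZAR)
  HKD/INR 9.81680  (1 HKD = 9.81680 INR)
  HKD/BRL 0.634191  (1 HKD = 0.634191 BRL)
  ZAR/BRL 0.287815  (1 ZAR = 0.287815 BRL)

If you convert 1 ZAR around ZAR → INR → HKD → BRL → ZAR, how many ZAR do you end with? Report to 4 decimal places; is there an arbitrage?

Around ZAR → INR → HKD → BRL → ZAR: 1 ÷ 0.228376 ÷ 9.81680 × 0.634191 ÷ 0.287815 = 0.982848
Product < 1; profitable direction is ZAR → BRL → HKD → INR → ZAR.

0.9828 (arbitrage exists)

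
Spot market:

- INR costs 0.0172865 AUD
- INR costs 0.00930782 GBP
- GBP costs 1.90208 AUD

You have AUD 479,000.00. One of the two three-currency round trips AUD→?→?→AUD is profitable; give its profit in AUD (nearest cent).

Profit: AUD 11,574.76

Profitable loop is AUD → INR → GBP → AUD:
AUD 479,000.00 ÷ 0.0172865 = INR 27,709,484.28
INR 27,709,484.28 × 0.00930782 = GBP 257,914.89
GBP 257,914.89 × 1.90208 = AUD 490,574.76
Profit = AUD 490,574.76 − AUD 479,000.00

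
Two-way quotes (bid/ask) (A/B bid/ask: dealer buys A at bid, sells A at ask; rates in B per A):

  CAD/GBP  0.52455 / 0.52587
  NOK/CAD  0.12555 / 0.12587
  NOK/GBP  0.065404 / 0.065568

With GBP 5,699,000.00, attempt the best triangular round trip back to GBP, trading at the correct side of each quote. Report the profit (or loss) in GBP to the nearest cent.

Net profit: GBP 25,141.07

Best loop GBP → NOK → CAD → GBP:
GBP 5,699,000.00 ÷ 0.065568 (buy NOK at ask) = NOK 86,917,398.73
NOK 86,917,398.73 × 0.12555 (sell NOK at bid) = CAD 10,912,479.41
CAD 10,912,479.41 × 0.52455 (sell CAD at bid) = GBP 5,724,141.07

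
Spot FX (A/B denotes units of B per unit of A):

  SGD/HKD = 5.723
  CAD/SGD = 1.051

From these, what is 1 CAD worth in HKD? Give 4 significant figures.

CAD/HKD = 6.015

1 CAD × 1.051 = 1.051 SGD
1.051 SGD × 5.723 = 6.01487 HKD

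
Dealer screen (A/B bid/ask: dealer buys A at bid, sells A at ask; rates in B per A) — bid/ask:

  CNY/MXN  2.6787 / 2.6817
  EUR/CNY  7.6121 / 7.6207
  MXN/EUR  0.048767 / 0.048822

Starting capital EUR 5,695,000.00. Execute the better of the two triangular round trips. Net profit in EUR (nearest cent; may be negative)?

Net profit: EUR 12,857.27

Best loop EUR → MXN → CNY → EUR:
EUR 5,695,000.00 ÷ 0.048822 (buy MXN at ask) = MXN 116,648,232.35
MXN 116,648,232.35 ÷ 2.6817 (buy CNY at ask) = CNY 43,497,867.90
CNY 43,497,867.90 ÷ 7.6207 (buy EUR at ask) = EUR 5,707,857.27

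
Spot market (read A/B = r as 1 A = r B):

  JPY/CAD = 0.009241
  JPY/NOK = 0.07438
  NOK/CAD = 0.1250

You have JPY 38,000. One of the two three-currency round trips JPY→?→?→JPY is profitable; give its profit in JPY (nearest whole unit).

Profit: JPY 232

Profitable loop is JPY → NOK → CAD → JPY:
JPY 38,000 × 0.07438 = NOK 2,826.44
NOK 2,826.44 × 0.1250 = CAD 353.31
CAD 353.31 ÷ 0.009241 = JPY 38,232
Profit = JPY 38,232 − JPY 38,000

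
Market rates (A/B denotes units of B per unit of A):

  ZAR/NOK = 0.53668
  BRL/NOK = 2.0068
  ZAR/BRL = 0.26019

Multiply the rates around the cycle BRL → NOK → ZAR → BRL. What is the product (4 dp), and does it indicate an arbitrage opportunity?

Around BRL → NOK → ZAR → BRL: 1 × 2.0068 ÷ 0.53668 × 0.26019 = 0.972925
Product < 1; profitable direction is BRL → ZAR → NOK → BRL.

0.9729 (arbitrage exists)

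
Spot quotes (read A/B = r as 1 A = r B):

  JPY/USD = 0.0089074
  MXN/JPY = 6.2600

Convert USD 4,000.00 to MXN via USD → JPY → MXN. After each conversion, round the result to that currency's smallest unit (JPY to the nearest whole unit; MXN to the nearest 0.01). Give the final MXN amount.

MXN 71,735.62

USD 4,000.00 ÷ 0.0089074 = JPY 449,065
JPY 449,065 ÷ 6.2600 = MXN 71,735.62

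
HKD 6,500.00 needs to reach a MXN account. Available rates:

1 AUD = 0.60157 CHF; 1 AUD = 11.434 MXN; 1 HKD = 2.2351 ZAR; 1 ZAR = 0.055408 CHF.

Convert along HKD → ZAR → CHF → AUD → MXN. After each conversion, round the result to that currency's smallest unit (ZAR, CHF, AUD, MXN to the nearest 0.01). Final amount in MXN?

MXN 15,300.18

HKD 6,500.00 × 2.2351 = ZAR 14,528.15
ZAR 14,528.15 × 0.055408 = CHF 804.98
CHF 804.98 ÷ 0.60157 = AUD 1,338.13
AUD 1,338.13 × 11.434 = MXN 15,300.18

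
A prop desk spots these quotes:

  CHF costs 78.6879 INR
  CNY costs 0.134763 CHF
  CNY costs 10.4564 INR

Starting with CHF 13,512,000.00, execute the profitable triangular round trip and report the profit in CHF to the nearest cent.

Profit: CHF 191,013.12

Profitable loop is CHF → INR → CNY → CHF:
CHF 13,512,000.00 × 78.6879 = INR 1,063,230,904.80
INR 1,063,230,904.80 ÷ 10.4564 = CNY 101,682,309.86
CNY 101,682,309.86 × 0.134763 = CHF 13,703,013.12
Profit = CHF 13,703,013.12 − CHF 13,512,000.00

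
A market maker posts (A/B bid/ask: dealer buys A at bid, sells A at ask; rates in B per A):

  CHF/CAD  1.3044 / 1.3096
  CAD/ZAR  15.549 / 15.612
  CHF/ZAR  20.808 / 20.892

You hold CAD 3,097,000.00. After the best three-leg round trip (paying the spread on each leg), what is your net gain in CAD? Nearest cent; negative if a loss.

Net profit: CAD 54,913.83

Best loop CAD → CHF → ZAR → CAD:
CAD 3,097,000.00 ÷ 1.3096 (buy CHF at ask) = CHF 2,364,844.23
CHF 2,364,844.23 × 20.808 (sell CHF at bid) = ZAR 49,207,678.68
ZAR 49,207,678.68 ÷ 15.612 (buy CAD at ask) = CAD 3,151,913.83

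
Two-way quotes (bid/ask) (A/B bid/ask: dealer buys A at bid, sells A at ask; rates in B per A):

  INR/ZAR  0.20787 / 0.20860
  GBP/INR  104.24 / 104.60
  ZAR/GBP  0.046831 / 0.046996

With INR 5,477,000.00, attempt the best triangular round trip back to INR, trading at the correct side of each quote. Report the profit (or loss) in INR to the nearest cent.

Best loop INR → ZAR → GBP → INR:
INR 5,477,000.00 × 0.20787 (sell INR at bid) = ZAR 1,138,503.99
ZAR 1,138,503.99 × 0.046831 (sell ZAR at bid) = GBP 53,317.28
GBP 53,317.28 × 104.24 (sell GBP at bid) = INR 5,557,793.30

Net profit: INR 80,793.30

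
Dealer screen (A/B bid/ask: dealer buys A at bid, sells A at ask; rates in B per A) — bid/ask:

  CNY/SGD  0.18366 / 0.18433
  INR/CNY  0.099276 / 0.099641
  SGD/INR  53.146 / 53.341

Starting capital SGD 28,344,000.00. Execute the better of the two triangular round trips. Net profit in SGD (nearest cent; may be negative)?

Best loop SGD → CNY → INR → SGD:
SGD 28,344,000.00 ÷ 0.18433 (buy CNY at ask) = CNY 153,767,699.24
CNY 153,767,699.24 ÷ 0.099641 (buy INR at ask) = INR 1,543,217,141.89
INR 1,543,217,141.89 ÷ 53.341 (buy SGD at ask) = SGD 28,931,162.56

Net profit: SGD 587,162.56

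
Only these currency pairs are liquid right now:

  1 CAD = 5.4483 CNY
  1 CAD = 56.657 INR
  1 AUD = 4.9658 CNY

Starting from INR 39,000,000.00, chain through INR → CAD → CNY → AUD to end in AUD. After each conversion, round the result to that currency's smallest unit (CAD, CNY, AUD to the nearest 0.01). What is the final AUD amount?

AUD 755,236.24

INR 39,000,000.00 ÷ 56.657 = CAD 688,352.72
CAD 688,352.72 × 5.4483 = CNY 3,750,352.12
CNY 3,750,352.12 ÷ 4.9658 = AUD 755,236.24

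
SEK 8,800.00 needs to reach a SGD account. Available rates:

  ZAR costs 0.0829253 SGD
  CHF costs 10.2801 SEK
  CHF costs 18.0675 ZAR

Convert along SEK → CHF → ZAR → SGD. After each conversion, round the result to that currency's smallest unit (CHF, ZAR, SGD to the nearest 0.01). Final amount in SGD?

SEK 8,800.00 ÷ 10.2801 = CHF 856.02
CHF 856.02 × 18.0675 = ZAR 15,466.14
ZAR 15,466.14 × 0.0829253 = SGD 1,282.53

SGD 1,282.53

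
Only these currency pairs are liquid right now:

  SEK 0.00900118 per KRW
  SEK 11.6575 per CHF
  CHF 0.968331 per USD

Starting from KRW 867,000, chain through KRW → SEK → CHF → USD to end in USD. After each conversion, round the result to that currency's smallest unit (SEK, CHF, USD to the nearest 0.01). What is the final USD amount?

USD 691.33

KRW 867,000 × 0.00900118 = SEK 7,804.02
SEK 7,804.02 ÷ 11.6575 = CHF 669.44
CHF 669.44 ÷ 0.968331 = USD 691.33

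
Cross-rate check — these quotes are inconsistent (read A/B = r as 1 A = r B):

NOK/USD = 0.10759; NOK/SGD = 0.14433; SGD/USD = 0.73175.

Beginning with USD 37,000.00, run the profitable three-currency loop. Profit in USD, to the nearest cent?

Profit: USD 692.44

Profitable loop is USD → SGD → NOK → USD:
USD 37,000.00 ÷ 0.73175 = SGD 50,563.72
SGD 50,563.72 ÷ 0.14433 = NOK 350,334.08
NOK 350,334.08 × 0.10759 = USD 37,692.44
Profit = USD 37,692.44 − USD 37,000.00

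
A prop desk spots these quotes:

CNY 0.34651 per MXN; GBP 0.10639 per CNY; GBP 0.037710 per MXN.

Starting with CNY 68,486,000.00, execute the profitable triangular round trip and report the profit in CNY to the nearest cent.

Profit: CNY 1,569,421.84

Profitable loop is CNY → MXN → GBP → CNY:
CNY 68,486,000.00 ÷ 0.34651 = MXN 197,645,089.61
MXN 197,645,089.61 × 0.037710 = GBP 7,453,196.33
GBP 7,453,196.33 ÷ 0.10639 = CNY 70,055,421.84
Profit = CNY 70,055,421.84 − CNY 68,486,000.00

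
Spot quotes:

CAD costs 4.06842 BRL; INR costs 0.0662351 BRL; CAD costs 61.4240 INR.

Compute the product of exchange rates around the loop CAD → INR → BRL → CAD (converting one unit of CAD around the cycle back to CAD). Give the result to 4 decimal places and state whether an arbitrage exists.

1.0000 (no arbitrage)

Around CAD → INR → BRL → CAD: 1 × 61.4240 × 0.0662351 ÷ 4.06842 = 1.000001
Product ≈ 1 (deviation 0.000%, within rounding noise).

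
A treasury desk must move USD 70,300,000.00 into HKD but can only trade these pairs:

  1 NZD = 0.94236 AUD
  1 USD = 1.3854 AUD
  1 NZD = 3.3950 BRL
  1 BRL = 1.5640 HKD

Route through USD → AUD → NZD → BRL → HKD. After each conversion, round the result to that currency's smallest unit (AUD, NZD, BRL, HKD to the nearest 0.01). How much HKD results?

HKD 548,769,786.06

USD 70,300,000.00 × 1.3854 = AUD 97,393,620.00
AUD 97,393,620.00 ÷ 0.94236 = NZD 103,350,757.67
NZD 103,350,757.67 × 3.3950 = BRL 350,875,822.29
BRL 350,875,822.29 × 1.5640 = HKD 548,769,786.06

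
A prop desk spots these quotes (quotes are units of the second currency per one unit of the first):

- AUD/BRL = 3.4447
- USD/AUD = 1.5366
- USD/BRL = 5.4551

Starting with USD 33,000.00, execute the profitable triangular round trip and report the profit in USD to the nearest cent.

Profitable loop is USD → BRL → AUD → USD:
USD 33,000.00 × 5.4551 = BRL 180,018.30
BRL 180,018.30 ÷ 3.4447 = AUD 52,259.50
AUD 52,259.50 ÷ 1.5366 = USD 34,009.83
Profit = USD 34,009.83 − USD 33,000.00

Profit: USD 1,009.83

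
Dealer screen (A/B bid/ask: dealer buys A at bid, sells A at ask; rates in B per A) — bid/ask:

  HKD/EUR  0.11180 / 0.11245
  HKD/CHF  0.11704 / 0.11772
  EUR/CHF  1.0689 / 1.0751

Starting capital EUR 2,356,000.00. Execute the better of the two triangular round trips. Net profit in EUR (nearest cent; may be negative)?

Net profit: EUR 35,684.63

Best loop EUR → CHF → HKD → EUR:
EUR 2,356,000.00 × 1.0689 (sell EUR at bid) = CHF 2,518,328.40
CHF 2,518,328.40 ÷ 0.11772 (buy HKD at ask) = HKD 21,392,528.03
HKD 21,392,528.03 × 0.11180 (sell HKD at bid) = EUR 2,391,684.63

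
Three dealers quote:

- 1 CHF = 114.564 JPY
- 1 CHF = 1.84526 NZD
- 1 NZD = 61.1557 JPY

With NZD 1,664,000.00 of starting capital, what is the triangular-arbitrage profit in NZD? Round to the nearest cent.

Profit: NZD 25,300.78

Profitable loop is NZD → CHF → JPY → NZD:
NZD 1,664,000.00 ÷ 1.84526 = CHF 901,769.94
CHF 901,769.94 × 114.564 = JPY 103,310,371
JPY 103,310,371 ÷ 61.1557 = NZD 1,689,300.78
Profit = NZD 1,689,300.78 − NZD 1,664,000.00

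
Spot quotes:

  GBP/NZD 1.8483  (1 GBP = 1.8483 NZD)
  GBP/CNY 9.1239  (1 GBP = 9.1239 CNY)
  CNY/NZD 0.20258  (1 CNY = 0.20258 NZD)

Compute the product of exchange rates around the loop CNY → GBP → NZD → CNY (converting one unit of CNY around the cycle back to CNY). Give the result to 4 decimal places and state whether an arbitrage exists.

Around CNY → GBP → NZD → CNY: 1 ÷ 9.1239 × 1.8483 ÷ 0.20258 = 0.999989
Product ≈ 1 (deviation 0.001%, within rounding noise).

1.0000 (no arbitrage)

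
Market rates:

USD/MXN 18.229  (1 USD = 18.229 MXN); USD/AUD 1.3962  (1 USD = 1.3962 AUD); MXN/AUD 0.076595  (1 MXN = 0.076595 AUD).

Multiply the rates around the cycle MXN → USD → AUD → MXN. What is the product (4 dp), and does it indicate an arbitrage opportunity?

Around MXN → USD → AUD → MXN: 1 ÷ 18.229 × 1.3962 ÷ 0.076595 = 0.999964
Product ≈ 1 (deviation 0.004%, within rounding noise).

1.0000 (no arbitrage)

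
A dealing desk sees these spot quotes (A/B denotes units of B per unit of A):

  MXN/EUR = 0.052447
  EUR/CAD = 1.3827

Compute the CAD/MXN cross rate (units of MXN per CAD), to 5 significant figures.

CAD/MXN = 13.790

1 CAD ÷ 1.3827 = 0.723223 EUR
0.723223 EUR ÷ 0.052447 = 13.7896 MXN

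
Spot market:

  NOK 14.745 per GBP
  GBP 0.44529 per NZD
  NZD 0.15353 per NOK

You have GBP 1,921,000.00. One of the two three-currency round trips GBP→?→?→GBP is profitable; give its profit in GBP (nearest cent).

Profit: GBP 15,459.12

Profitable loop is GBP → NOK → NZD → GBP:
GBP 1,921,000.00 × 14.745 = NOK 28,325,145.00
NOK 28,325,145.00 × 0.15353 = NZD 4,348,759.51
NZD 4,348,759.51 × 0.44529 = GBP 1,936,459.12
Profit = GBP 1,936,459.12 − GBP 1,921,000.00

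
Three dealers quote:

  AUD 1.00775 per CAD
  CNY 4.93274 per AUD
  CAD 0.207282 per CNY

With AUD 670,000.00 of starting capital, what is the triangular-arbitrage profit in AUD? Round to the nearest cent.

Profit: AUD 20,362.87

Profitable loop is AUD → CNY → CAD → AUD:
AUD 670,000.00 × 4.93274 = CNY 3,304,935.80
CNY 3,304,935.80 × 0.207282 = CAD 685,053.70
CAD 685,053.70 × 1.00775 = AUD 690,362.87
Profit = AUD 690,362.87 − AUD 670,000.00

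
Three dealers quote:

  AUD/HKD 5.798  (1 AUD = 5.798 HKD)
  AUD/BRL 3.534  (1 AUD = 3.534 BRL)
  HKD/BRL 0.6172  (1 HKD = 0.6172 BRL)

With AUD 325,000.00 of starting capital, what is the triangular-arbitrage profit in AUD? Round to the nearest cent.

Profitable loop is AUD → HKD → BRL → AUD:
AUD 325,000.00 × 5.798 = HKD 1,884,350.00
HKD 1,884,350.00 × 0.6172 = BRL 1,163,020.82
BRL 1,163,020.82 ÷ 3.534 = AUD 329,094.74
Profit = AUD 329,094.74 − AUD 325,000.00

Profit: AUD 4,094.74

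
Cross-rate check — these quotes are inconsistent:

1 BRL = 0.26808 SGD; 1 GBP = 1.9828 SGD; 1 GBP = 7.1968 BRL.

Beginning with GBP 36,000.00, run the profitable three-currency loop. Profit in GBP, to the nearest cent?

Profit: GBP 997.94

Profitable loop is GBP → SGD → BRL → GBP:
GBP 36,000.00 × 1.9828 = SGD 71,380.80
SGD 71,380.80 ÷ 0.26808 = BRL 266,266.79
BRL 266,266.79 ÷ 7.1968 = GBP 36,997.94
Profit = GBP 36,997.94 − GBP 36,000.00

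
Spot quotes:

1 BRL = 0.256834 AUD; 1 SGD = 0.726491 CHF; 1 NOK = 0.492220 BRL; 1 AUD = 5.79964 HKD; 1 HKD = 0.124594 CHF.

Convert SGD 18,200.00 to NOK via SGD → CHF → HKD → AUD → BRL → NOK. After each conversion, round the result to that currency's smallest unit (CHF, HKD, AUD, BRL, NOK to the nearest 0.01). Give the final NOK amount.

SGD 18,200.00 × 0.726491 = CHF 13,222.14
CHF 13,222.14 ÷ 0.124594 = HKD 106,121.80
HKD 106,121.80 ÷ 5.79964 = AUD 18,298.00
AUD 18,298.00 ÷ 0.256834 = BRL 71,244.46
BRL 71,244.46 ÷ 0.492220 = NOK 144,741.09

NOK 144,741.09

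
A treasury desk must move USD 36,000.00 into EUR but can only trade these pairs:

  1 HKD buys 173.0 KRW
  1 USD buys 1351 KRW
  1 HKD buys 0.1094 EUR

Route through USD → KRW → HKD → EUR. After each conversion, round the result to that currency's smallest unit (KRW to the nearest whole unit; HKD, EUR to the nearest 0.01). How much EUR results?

USD 36,000.00 × 1351 = KRW 48,636,000
KRW 48,636,000 ÷ 173.0 = HKD 281,132.95
HKD 281,132.95 × 0.1094 = EUR 30,755.94

EUR 30,755.94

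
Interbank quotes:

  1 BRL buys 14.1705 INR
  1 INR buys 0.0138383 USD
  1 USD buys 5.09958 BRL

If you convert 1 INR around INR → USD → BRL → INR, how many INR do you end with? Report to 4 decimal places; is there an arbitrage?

1.0000 (no arbitrage)

Around INR → USD → BRL → INR: 1 × 0.0138383 × 5.09958 × 14.1705 = 1.000005
Product ≈ 1 (deviation 0.001%, within rounding noise).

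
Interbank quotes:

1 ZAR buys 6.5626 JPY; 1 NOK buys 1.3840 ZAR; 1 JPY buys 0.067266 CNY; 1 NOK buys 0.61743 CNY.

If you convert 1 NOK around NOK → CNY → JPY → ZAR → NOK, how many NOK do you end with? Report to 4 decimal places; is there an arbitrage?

1.0106 (arbitrage exists)

Around NOK → CNY → JPY → ZAR → NOK: 1 × 0.61743 ÷ 0.067266 ÷ 6.5626 ÷ 1.3840 = 1.010602
Product > 1; profitable direction is NOK → CNY → JPY → ZAR → NOK.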